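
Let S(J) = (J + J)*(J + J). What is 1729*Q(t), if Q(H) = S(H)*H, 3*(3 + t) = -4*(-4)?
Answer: 2372188/27 ≈ 87859.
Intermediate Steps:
S(J) = 4*J**2 (S(J) = (2*J)*(2*J) = 4*J**2)
t = 7/3 (t = -3 + (-4*(-4))/3 = -3 + (1/3)*16 = -3 + 16/3 = 7/3 ≈ 2.3333)
Q(H) = 4*H**3 (Q(H) = (4*H**2)*H = 4*H**3)
1729*Q(t) = 1729*(4*(7/3)**3) = 1729*(4*(343/27)) = 1729*(1372/27) = 2372188/27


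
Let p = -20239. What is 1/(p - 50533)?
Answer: -1/70772 ≈ -1.4130e-5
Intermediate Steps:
1/(p - 50533) = 1/(-20239 - 50533) = 1/(-70772) = -1/70772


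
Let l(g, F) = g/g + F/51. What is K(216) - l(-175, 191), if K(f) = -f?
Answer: -11258/51 ≈ -220.75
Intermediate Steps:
l(g, F) = 1 + F/51 (l(g, F) = 1 + F*(1/51) = 1 + F/51)
K(216) - l(-175, 191) = -1*216 - (1 + (1/51)*191) = -216 - (1 + 191/51) = -216 - 1*242/51 = -216 - 242/51 = -11258/51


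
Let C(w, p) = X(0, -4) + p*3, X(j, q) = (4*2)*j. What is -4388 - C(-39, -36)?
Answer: -4280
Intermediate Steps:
X(j, q) = 8*j
C(w, p) = 3*p (C(w, p) = 8*0 + p*3 = 0 + 3*p = 3*p)
-4388 - C(-39, -36) = -4388 - 3*(-36) = -4388 - 1*(-108) = -4388 + 108 = -4280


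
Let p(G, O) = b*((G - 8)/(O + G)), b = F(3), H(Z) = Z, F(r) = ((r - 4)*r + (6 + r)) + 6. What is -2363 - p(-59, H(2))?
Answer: -45165/19 ≈ -2377.1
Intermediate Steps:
F(r) = 12 + r + r*(-4 + r) (F(r) = ((-4 + r)*r + (6 + r)) + 6 = (r*(-4 + r) + (6 + r)) + 6 = (6 + r + r*(-4 + r)) + 6 = 12 + r + r*(-4 + r))
b = 12 (b = 12 + 3**2 - 3*3 = 12 + 9 - 9 = 12)
p(G, O) = 12*(-8 + G)/(G + O) (p(G, O) = 12*((G - 8)/(O + G)) = 12*((-8 + G)/(G + O)) = 12*(-8 + G)/(G + O))
-2363 - p(-59, H(2)) = -2363 - 12*(-8 - 59)/(-59 + 2) = -2363 - 12*(-67)/(-57) = -2363 - 12*(-1)*(-67)/57 = -2363 - 1*268/19 = -2363 - 268/19 = -45165/19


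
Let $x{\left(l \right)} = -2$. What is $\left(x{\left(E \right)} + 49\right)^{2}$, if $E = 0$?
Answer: $2209$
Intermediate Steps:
$\left(x{\left(E \right)} + 49\right)^{2} = \left(-2 + 49\right)^{2} = 47^{2} = 2209$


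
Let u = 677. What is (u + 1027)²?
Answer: 2903616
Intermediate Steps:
(u + 1027)² = (677 + 1027)² = 1704² = 2903616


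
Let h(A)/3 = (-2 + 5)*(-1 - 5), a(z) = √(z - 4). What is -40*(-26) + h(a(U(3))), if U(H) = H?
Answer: 986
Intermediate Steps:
a(z) = √(-4 + z)
h(A) = -54 (h(A) = 3*((-2 + 5)*(-1 - 5)) = 3*(3*(-6)) = 3*(-18) = -54)
-40*(-26) + h(a(U(3))) = -40*(-26) - 54 = 1040 - 54 = 986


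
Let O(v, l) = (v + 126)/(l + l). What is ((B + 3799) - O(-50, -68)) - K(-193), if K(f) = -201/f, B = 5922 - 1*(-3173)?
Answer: 84607261/6562 ≈ 12894.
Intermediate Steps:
B = 9095 (B = 5922 + 3173 = 9095)
O(v, l) = (126 + v)/(2*l) (O(v, l) = (126 + v)/((2*l)) = (126 + v)*(1/(2*l)) = (126 + v)/(2*l))
((B + 3799) - O(-50, -68)) - K(-193) = ((9095 + 3799) - (126 - 50)/(2*(-68))) - (-201)/(-193) = (12894 - (-1)*76/(2*68)) - (-201)*(-1)/193 = (12894 - 1*(-19/34)) - 1*201/193 = (12894 + 19/34) - 201/193 = 438415/34 - 201/193 = 84607261/6562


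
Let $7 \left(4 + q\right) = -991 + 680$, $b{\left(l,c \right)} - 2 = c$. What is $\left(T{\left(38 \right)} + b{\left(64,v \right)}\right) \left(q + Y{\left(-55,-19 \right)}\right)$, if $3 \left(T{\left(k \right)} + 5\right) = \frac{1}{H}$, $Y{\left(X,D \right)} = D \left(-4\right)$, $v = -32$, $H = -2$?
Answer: $- \frac{40723}{42} \approx -969.6$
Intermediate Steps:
$Y{\left(X,D \right)} = - 4 D$
$b{\left(l,c \right)} = 2 + c$
$T{\left(k \right)} = - \frac{31}{6}$ ($T{\left(k \right)} = -5 + \frac{1}{3 \left(-2\right)} = -5 + \frac{1}{3} \left(- \frac{1}{2}\right) = -5 - \frac{1}{6} = - \frac{31}{6}$)
$q = - \frac{339}{7}$ ($q = -4 + \frac{-991 + 680}{7} = -4 + \frac{1}{7} \left(-311\right) = -4 - \frac{311}{7} = - \frac{339}{7} \approx -48.429$)
$\left(T{\left(38 \right)} + b{\left(64,v \right)}\right) \left(q + Y{\left(-55,-19 \right)}\right) = \left(- \frac{31}{6} + \left(2 - 32\right)\right) \left(- \frac{339}{7} - -76\right) = \left(- \frac{31}{6} - 30\right) \left(- \frac{339}{7} + 76\right) = \left(- \frac{211}{6}\right) \frac{193}{7} = - \frac{40723}{42}$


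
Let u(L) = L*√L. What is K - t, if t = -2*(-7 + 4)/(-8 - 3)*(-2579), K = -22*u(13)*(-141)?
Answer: -15474/11 + 40326*√13 ≈ 1.4399e+5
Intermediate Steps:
u(L) = L^(3/2)
K = 40326*√13 (K = -286*√13*(-141) = 40326*√13 ≈ 1.4540e+5)
t = 15474/11 (t = -(-6)/(-11)*(-2579) = -(-6)*(-1)/11*(-2579) = -2*3/11*(-2579) = -6/11*(-2579) = 15474/11 ≈ 1406.7)
K - t = 40326*√13 - 1*15474/11 = 40326*√13 - 15474/11 = -15474/11 + 40326*√13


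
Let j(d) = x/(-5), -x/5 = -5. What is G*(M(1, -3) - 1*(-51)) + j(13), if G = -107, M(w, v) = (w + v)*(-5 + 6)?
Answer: -5248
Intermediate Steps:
x = 25 (x = -5*(-5) = 25)
M(w, v) = v + w (M(w, v) = (v + w)*1 = v + w)
j(d) = -5 (j(d) = 25/(-5) = 25*(-1/5) = -5)
G*(M(1, -3) - 1*(-51)) + j(13) = -107*((-3 + 1) - 1*(-51)) - 5 = -107*(-2 + 51) - 5 = -107*49 - 5 = -5243 - 5 = -5248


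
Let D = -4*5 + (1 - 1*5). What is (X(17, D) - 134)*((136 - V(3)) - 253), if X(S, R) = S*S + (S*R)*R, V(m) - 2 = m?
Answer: -1213534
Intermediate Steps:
V(m) = 2 + m
D = -24 (D = -20 + (1 - 5) = -20 - 4 = -24)
X(S, R) = S² + S*R² (X(S, R) = S² + (R*S)*R = S² + S*R²)
(X(17, D) - 134)*((136 - V(3)) - 253) = (17*(17 + (-24)²) - 134)*((136 - (2 + 3)) - 253) = (17*(17 + 576) - 134)*((136 - 1*5) - 253) = (17*593 - 134)*((136 - 5) - 253) = (10081 - 134)*(131 - 253) = 9947*(-122) = -1213534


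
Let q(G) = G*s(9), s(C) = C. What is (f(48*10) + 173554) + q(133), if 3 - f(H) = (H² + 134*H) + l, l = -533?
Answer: -119433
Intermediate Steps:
q(G) = 9*G (q(G) = G*9 = 9*G)
f(H) = 536 - H² - 134*H (f(H) = 3 - ((H² + 134*H) - 533) = 3 - (-533 + H² + 134*H) = 3 + (533 - H² - 134*H) = 536 - H² - 134*H)
(f(48*10) + 173554) + q(133) = ((536 - (48*10)² - 6432*10) + 173554) + 9*133 = ((536 - 1*480² - 134*480) + 173554) + 1197 = ((536 - 1*230400 - 64320) + 173554) + 1197 = ((536 - 230400 - 64320) + 173554) + 1197 = (-294184 + 173554) + 1197 = -120630 + 1197 = -119433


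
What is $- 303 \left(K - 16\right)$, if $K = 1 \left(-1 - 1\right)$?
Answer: $5454$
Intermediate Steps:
$K = -2$ ($K = 1 \left(-2\right) = -2$)
$- 303 \left(K - 16\right) = - 303 \left(-2 - 16\right) = \left(-303\right) \left(-18\right) = 5454$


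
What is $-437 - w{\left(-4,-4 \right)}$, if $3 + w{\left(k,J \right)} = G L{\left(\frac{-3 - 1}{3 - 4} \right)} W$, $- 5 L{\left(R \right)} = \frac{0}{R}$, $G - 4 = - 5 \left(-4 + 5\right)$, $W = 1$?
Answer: $-434$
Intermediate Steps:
$G = -1$ ($G = 4 - 5 \left(-4 + 5\right) = 4 - 5 = -1$)
$L{\left(R \right)} = 0$ ($L{\left(R \right)} = - \frac{0 \frac{1}{R}}{5} = \left(- \frac{1}{5}\right) 0 = 0$)
$w{\left(k,J \right)} = -3$ ($w{\left(k,J \right)} = -3 + \left(-1\right) 0 \cdot 1 = -3 + 0 \cdot 1 = -3 + 0 = -3$)
$-437 - w{\left(-4,-4 \right)} = -437 - -3 = -437 + 3 = -434$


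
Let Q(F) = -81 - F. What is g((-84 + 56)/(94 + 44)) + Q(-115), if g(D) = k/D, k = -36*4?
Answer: 5206/7 ≈ 743.71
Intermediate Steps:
k = -144
g(D) = -144/D
g((-84 + 56)/(94 + 44)) + Q(-115) = -144*(94 + 44)/(-84 + 56) + (-81 - 1*(-115)) = -144/((-28/138)) + (-81 + 115) = -144/((-28*1/138)) + 34 = -144/(-14/69) + 34 = -144*(-69/14) + 34 = 4968/7 + 34 = 5206/7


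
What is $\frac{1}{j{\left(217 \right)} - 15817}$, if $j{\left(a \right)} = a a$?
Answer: $\frac{1}{31272} \approx 3.1977 \cdot 10^{-5}$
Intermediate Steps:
$j{\left(a \right)} = a^{2}$
$\frac{1}{j{\left(217 \right)} - 15817} = \frac{1}{217^{2} - 15817} = \frac{1}{47089 - 15817} = \frac{1}{31272}$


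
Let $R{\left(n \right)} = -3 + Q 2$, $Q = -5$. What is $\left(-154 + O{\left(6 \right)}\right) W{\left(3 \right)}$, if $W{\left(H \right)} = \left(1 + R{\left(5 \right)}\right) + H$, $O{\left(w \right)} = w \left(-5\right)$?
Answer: $1656$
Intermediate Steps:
$R{\left(n \right)} = -13$ ($R{\left(n \right)} = -3 - 10 = -13$)
$O{\left(w \right)} = - 5 w$
$W{\left(H \right)} = -12 + H$ ($W{\left(H \right)} = \left(1 - 13\right) + H = -12 + H$)
$\left(-154 + O{\left(6 \right)}\right) W{\left(3 \right)} = \left(-154 - 30\right) \left(-12 + 3\right) = \left(-154 - 30\right) \left(-9\right) = \left(-184\right) \left(-9\right) = 1656$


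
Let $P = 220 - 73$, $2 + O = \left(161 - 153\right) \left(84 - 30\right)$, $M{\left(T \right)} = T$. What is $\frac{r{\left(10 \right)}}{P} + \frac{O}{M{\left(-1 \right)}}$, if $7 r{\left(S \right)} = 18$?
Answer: $- \frac{147484}{343} \approx -429.98$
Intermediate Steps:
$r{\left(S \right)} = \frac{18}{7}$ ($r{\left(S \right)} = \frac{1}{7} \cdot 18 = \frac{18}{7}$)
$O = 430$ ($O = -2 + \left(161 - 153\right) \left(84 - 30\right) = -2 + 8 \cdot 54 = -2 + 432 = 430$)
$P = 147$
$\frac{r{\left(10 \right)}}{P} + \frac{O}{M{\left(-1 \right)}} = \frac{18}{7 \cdot 147} + \frac{430}{-1} = \frac{18}{7} \cdot \frac{1}{147} + 430 \left(-1\right) = \frac{6}{343} - 430 = - \frac{147484}{343}$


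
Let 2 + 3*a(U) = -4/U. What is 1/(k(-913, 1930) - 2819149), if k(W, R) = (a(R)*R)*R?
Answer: -1/5304989 ≈ -1.8850e-7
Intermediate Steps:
a(U) = -⅔ - 4/(3*U) (a(U) = -⅔ + (-4/U)/3 = -⅔ - 4/(3*U))
k(W, R) = R*(-4/3 - 2*R/3) (k(W, R) = ((2*(-2 - R)/(3*R))*R)*R = (-4/3 - 2*R/3)*R = R*(-4/3 - 2*R/3))
1/(k(-913, 1930) - 2819149) = 1/(-⅔*1930*(2 + 1930) - 2819149) = 1/(-⅔*1930*1932 - 2819149) = 1/(-2485840 - 2819149) = 1/(-5304989) = -1/5304989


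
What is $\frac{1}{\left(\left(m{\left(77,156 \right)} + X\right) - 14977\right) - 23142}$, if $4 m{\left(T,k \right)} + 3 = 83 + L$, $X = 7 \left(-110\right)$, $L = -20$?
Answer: $- \frac{1}{38874} \approx -2.5724 \cdot 10^{-5}$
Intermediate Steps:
$X = -770$
$m{\left(T,k \right)} = 15$ ($m{\left(T,k \right)} = - \frac{3}{4} + \frac{83 - 20}{4} = - \frac{3}{4} + \frac{1}{4} \cdot 63 = - \frac{3}{4} + \frac{63}{4} = 15$)
$\frac{1}{\left(\left(m{\left(77,156 \right)} + X\right) - 14977\right) - 23142} = \frac{1}{\left(\left(15 - 770\right) - 14977\right) - 23142} = \frac{1}{\left(-755 - 14977\right) - 23142} = \frac{1}{-15732 - 23142} = \frac{1}{-38874} = - \frac{1}{38874}$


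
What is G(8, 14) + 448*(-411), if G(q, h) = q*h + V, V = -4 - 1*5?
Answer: -184025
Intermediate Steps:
V = -9 (V = -4 - 5 = -9)
G(q, h) = -9 + h*q (G(q, h) = q*h - 9 = h*q - 9 = -9 + h*q)
G(8, 14) + 448*(-411) = (-9 + 14*8) + 448*(-411) = (-9 + 112) - 184128 = 103 - 184128 = -184025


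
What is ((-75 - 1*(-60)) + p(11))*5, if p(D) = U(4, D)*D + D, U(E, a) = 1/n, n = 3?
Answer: -5/3 ≈ -1.6667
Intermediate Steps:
U(E, a) = 1/3
p(D) = 4*D/3 (p(D) = D/3 + D = 4*D/3)
((-75 - 1*(-60)) + p(11))*5 = ((-75 - 1*(-60)) + (4/3)*11)*5 = ((-75 + 60) + 44/3)*5 = (-15 + 44/3)*5 = -1/3*5 = -5/3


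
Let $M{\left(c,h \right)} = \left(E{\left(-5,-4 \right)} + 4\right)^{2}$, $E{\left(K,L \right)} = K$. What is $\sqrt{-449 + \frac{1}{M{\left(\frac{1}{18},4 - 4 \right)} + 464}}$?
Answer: $\frac{4 i \sqrt{6067785}}{465} \approx 21.19 i$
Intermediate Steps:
$M{\left(c,h \right)} = 1$ ($M{\left(c,h \right)} = \left(-5 + 4\right)^{2} = \left(-1\right)^{2} = 1$)
$\sqrt{-449 + \frac{1}{M{\left(\frac{1}{18},4 - 4 \right)} + 464}} = \sqrt{-449 + \frac{1}{1 + 464}} = \sqrt{-449 + \frac{1}{465}} = \sqrt{- \frac{208784}{465}} = \frac{4 i \sqrt{6067785}}{465}$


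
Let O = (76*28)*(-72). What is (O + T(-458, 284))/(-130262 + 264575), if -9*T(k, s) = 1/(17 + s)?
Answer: -415062145/363853917 ≈ -1.1407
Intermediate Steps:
T(k, s) = -1/(9*(17 + s))
O = -153216 (O = 2128*(-72) = -153216)
(O + T(-458, 284))/(-130262 + 264575) = (-153216 - 1/(153 + 9*284))/(-130262 + 264575) = (-153216 - 1/(153 + 2556))/134313 = (-153216 - 1/2709)*(1/134313) = -415062145/2709*1/134313 = -415062145/363853917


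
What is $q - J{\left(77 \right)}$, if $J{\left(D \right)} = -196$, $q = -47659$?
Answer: $-47463$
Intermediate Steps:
$q - J{\left(77 \right)} = -47659 - -196 = -47659 + 196 = -47463$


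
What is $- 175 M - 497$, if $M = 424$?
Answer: $-74697$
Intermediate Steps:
$- 175 M - 497 = \left(-175\right) 424 - 497 = -74200 - 497 = -74697$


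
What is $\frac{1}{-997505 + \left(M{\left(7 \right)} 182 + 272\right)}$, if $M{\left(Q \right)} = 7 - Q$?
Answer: $- \frac{1}{997233} \approx -1.0028 \cdot 10^{-6}$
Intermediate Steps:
$\frac{1}{-997505 + \left(M{\left(7 \right)} 182 + 272\right)} = \frac{1}{-997505 + \left(\left(7 - 7\right) 182 + 272\right)} = \frac{1}{-997505 + \left(0 \cdot 182 + 272\right)} = \frac{1}{-997505 + \left(0 + 272\right)} = \frac{1}{-997505 + 272} = \frac{1}{-997233} = - \frac{1}{997233}$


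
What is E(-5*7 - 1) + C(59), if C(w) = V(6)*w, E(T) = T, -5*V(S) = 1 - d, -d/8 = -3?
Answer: 1177/5 ≈ 235.40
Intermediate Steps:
d = 24 (d = -8*(-3) = 24)
V(S) = 23/5 (V(S) = -(1 - 1*24)/5 = -(1 - 24)/5 = -⅕*(-23) = 23/5)
C(w) = 23*w/5
E(-5*7 - 1) + C(59) = (-5*7 - 1) + (23/5)*59 = (-35 - 1) + 1357/5 = -36 + 1357/5 = 1177/5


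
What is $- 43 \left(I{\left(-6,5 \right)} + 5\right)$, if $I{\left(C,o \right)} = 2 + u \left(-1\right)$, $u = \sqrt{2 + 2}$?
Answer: $-215$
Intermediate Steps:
$u = 2$ ($u = \sqrt{4} = 2$)
$I{\left(C,o \right)} = 0$ ($I{\left(C,o \right)} = 2 + 2 \left(-1\right) = 2 - 2 = 0$)
$- 43 \left(I{\left(-6,5 \right)} + 5\right) = - 43 \left(0 + 5\right) = \left(-43\right) 5 = -215$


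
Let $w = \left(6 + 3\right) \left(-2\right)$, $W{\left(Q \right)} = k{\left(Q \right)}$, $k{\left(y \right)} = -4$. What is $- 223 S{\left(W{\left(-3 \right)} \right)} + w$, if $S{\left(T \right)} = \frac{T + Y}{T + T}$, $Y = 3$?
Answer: $- \frac{367}{8} \approx -45.875$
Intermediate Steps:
$W{\left(Q \right)} = -4$
$w = -18$ ($w = 9 \left(-2\right) = -18$)
$S{\left(T \right)} = \frac{3 + T}{2 T}$ ($S{\left(T \right)} = \frac{T + 3}{T + T} = \frac{3 + T}{2 T}$)
$- 223 S{\left(W{\left(-3 \right)} \right)} + w = - 223 \frac{3 - 4}{2 \left(-4\right)} - 18 = - 223 \cdot \frac{1}{2} \left(- \frac{1}{4}\right) \left(-1\right) - 18 = \left(-223\right) \frac{1}{8} - 18 = - \frac{223}{8} - 18 = - \frac{367}{8}$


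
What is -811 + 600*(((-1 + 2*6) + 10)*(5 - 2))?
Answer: 36989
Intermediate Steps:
-811 + 600*(((-1 + 2*6) + 10)*(5 - 2)) = -811 + 600*(((-1 + 12) + 10)*3) = -811 + 600*((11 + 10)*3) = -811 + 600*(21*3) = -811 + 600*63 = -811 + 37800 = 36989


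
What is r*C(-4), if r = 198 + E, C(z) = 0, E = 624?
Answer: 0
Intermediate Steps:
r = 822 (r = 198 + 624 = 822)
r*C(-4) = 822*0 = 0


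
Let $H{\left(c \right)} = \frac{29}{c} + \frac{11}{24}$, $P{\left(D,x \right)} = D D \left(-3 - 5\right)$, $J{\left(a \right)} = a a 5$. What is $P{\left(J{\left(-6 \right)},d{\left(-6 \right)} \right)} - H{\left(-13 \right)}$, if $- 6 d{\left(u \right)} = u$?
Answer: $- \frac{80869847}{312} \approx -2.592 \cdot 10^{5}$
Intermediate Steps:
$d{\left(u \right)} = - \frac{u}{6}$
$J{\left(a \right)} = 5 a^{2}$ ($J{\left(a \right)} = a^{2} \cdot 5 = 5 a^{2}$)
$P{\left(D,x \right)} = - 8 D^{2}$ ($P{\left(D,x \right)} = D^{2} \left(-8\right) = - 8 D^{2}$)
$H{\left(c \right)} = \frac{11}{24} + \frac{29}{c}$ ($H{\left(c \right)} = \frac{29}{c} + 11 \cdot \frac{1}{24} = \frac{29}{c} + \frac{11}{24} = \frac{11}{24} + \frac{29}{c}$)
$P{\left(J{\left(-6 \right)},d{\left(-6 \right)} \right)} - H{\left(-13 \right)} = - 8 \left(5 \left(-6\right)^{2}\right)^{2} - \left(\frac{11}{24} + \frac{29}{-13}\right) = - 8 \left(5 \cdot 36\right)^{2} - \left(\frac{11}{24} + 29 \left(- \frac{1}{13}\right)\right) = - 8 \cdot 180^{2} - \left(\frac{11}{24} - \frac{29}{13}\right) = \left(-8\right) 32400 - - \frac{553}{312} = -259200 + \frac{553}{312} = - \frac{80869847}{312}$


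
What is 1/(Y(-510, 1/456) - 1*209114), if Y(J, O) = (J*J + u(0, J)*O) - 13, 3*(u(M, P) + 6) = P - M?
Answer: 57/2905439 ≈ 1.9618e-5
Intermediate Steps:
u(M, P) = -6 - M/3 + P/3 (u(M, P) = -6 + (P - M)/3 = -6 + (-M/3 + P/3) = -6 - M/3 + P/3)
Y(J, O) = -13 + J² + O*(-6 + J/3) (Y(J, O) = (J*J + (-6 - ⅓*0 + J/3)*O) - 13 = (J² + (-6 + 0 + J/3)*O) - 13 = (J² + (-6 + J/3)*O) - 13 = (J² + O*(-6 + J/3)) - 13 = -13 + J² + O*(-6 + J/3))
1/(Y(-510, 1/456) - 1*209114) = 1/((-13 + (-510)² + (⅓)*(-18 - 510)/456) - 1*209114) = 1/((-13 + 260100 + (⅓)*(1/456)*(-528)) - 209114) = 1/((-13 + 260100 - 22/57) - 209114) = 1/(14824937/57 - 209114) = 1/(2905439/57) = 57/2905439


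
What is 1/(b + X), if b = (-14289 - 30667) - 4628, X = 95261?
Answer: 1/45677 ≈ 2.1893e-5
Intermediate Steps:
b = -49584 (b = -44956 - 4628 = -49584)
1/(b + X) = 1/(-49584 + 95261) = 1/45677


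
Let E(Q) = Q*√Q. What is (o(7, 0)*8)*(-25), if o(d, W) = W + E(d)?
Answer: -1400*√7 ≈ -3704.1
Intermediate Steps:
E(Q) = Q^(3/2)
o(d, W) = W + d^(3/2)
(o(7, 0)*8)*(-25) = ((0 + 7^(3/2))*8)*(-25) = ((0 + 7*√7)*8)*(-25) = ((7*√7)*8)*(-25) = (56*√7)*(-25) = -1400*√7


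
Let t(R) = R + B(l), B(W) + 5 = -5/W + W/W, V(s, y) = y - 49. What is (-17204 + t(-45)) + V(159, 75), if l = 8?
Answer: -137821/8 ≈ -17228.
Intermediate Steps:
V(s, y) = -49 + y
B(W) = -4 - 5/W (B(W) = -5 + (-5/W + W/W) = -5 + (-5/W + 1) = -5 + (1 - 5/W) = -4 - 5/W)
t(R) = -37/8 + R (t(R) = R + (-4 - 5/8) = R - 37/8 = -37/8 + R)
(-17204 + t(-45)) + V(159, 75) = (-17204 + (-37/8 - 45)) + (-49 + 75) = (-17204 - 397/8) + 26 = -138029/8 + 26 = -137821/8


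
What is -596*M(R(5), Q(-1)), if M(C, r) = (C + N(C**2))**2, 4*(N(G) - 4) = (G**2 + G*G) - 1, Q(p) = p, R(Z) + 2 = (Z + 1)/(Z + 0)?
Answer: -9268510581/1562500 ≈ -5931.8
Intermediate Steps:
R(Z) = -2 + (1 + Z)/Z (R(Z) = -2 + (Z + 1)/(Z + 0) = -2 + (1 + Z)/Z)
N(G) = 15/4 + G**2/2 (N(G) = 4 + ((G**2 + G*G) - 1)/4 = 4 + ((G**2 + G**2) - 1)/4 = 4 + (2*G**2 - 1)/4 = 4 + (-1 + 2*G**2)/4 = 4 + (-1/4 + G**2/2) = 15/4 + G**2/2)
M(C, r) = (15/4 + C + C**4/2)**2 (M(C, r) = (C + (15/4 + (C**2)**2/2))**2 = (C + (15/4 + C**4/2))**2 = (15/4 + C + C**4/2)**2)
-596*M(R(5), Q(-1)) = -149*(15 + 2*((1 - 1*5)/5)**4 + 4*((1 - 1*5)/5))**2/4 = -149*(15 + 2*((1 - 5)/5)**4 + 4*((1 - 5)/5))**2/4 = -149*(15 + 2*((1/5)*(-4))**4 + 4*((1/5)*(-4)))**2/4 = -149*(15 + 2*(-4/5)**4 + 4*(-4/5))**2/4 = -149*(15 + 2*(256/625) - 16/5)**2/4 = -149*(15 + 512/625 - 16/5)**2/4 = -149*(7887/625)**2/4 = -149*62204769/(4*390625) = -596*62204769/6250000 = -9268510581/1562500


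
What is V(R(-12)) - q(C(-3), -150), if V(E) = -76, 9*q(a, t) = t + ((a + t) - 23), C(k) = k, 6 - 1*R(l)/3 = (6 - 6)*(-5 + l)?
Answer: -358/9 ≈ -39.778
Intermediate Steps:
R(l) = 18 (R(l) = 18 - 3*(6 - 6)*(-5 + l) = 18 - 0*(-5 + l) = 18 - 3*0 = 18 + 0 = 18)
q(a, t) = -23/9 + a/9 + 2*t/9 (q(a, t) = (t + ((a + t) - 23))/9 = (t + (-23 + a + t))/9 = (-23 + a + 2*t)/9 = -23/9 + a/9 + 2*t/9)
V(R(-12)) - q(C(-3), -150) = -76 - (-23/9 + (1/9)*(-3) + (2/9)*(-150)) = -76 - (-23/9 - 1/3 - 100/3) = -76 - 1*(-326/9) = -76 + 326/9 = -358/9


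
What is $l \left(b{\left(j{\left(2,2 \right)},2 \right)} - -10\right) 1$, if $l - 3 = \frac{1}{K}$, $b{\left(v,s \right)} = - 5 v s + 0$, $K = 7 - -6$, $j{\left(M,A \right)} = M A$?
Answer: $- \frac{1200}{13} \approx -92.308$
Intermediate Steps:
$j{\left(M,A \right)} = A M$
$K = 13$ ($K = 7 + 6 = 13$)
$b{\left(v,s \right)} = - 5 s v$ ($b{\left(v,s \right)} = - 5 s v + 0 = - 5 s v$)
$l = \frac{40}{13}$ ($l = 3 + \frac{1}{13} = \frac{40}{13} \approx 3.0769$)
$l \left(b{\left(j{\left(2,2 \right)},2 \right)} - -10\right) 1 = \frac{40 \left(\left(-5\right) 2 \cdot 2 \cdot 2 - -10\right)}{13} \cdot 1 = \frac{40 \left(\left(-5\right) 2 \cdot 4 + 10\right)}{13} \cdot 1 = \frac{40 \left(-40 + 10\right)}{13} \cdot 1 = \frac{40}{13} \left(-30\right) 1 = \left(- \frac{1200}{13}\right) 1 = - \frac{1200}{13}$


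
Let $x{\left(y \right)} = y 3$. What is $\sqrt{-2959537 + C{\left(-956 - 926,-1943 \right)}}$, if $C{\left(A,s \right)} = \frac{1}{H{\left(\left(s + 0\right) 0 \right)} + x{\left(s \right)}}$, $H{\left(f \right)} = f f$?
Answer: $\frac{i \sqrt{100556901903246}}{5829} \approx 1720.3 i$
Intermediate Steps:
$x{\left(y \right)} = 3 y$
$H{\left(f \right)} = f^{2}$
$C{\left(A,s \right)} = \frac{1}{3 s}$ ($C{\left(A,s \right)} = \frac{1}{\left(\left(s + 0\right) 0\right)^{2} + 3 s} = \frac{1}{\left(s 0\right)^{2} + 3 s} = \frac{1}{0^{2} + 3 s} = \frac{1}{0 + 3 s} = \frac{1}{3 s}$)
$\sqrt{-2959537 + C{\left(-956 - 926,-1943 \right)}} = \sqrt{-2959537 + \frac{1}{3 \left(-1943\right)}} = \sqrt{-2959537 + \frac{1}{3} \left(- \frac{1}{1943}\right)} = \sqrt{-2959537 - \frac{1}{5829}} = \sqrt{- \frac{17251141174}{5829}} = \frac{i \sqrt{100556901903246}}{5829}$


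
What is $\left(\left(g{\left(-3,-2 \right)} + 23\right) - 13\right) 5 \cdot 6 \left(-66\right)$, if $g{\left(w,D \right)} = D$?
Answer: $-15840$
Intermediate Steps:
$\left(\left(g{\left(-3,-2 \right)} + 23\right) - 13\right) 5 \cdot 6 \left(-66\right) = \left(\left(-2 + 23\right) - 13\right) 5 \cdot 6 \left(-66\right) = \left(21 - 13\right) 30 \left(-66\right) = 8 \cdot 30 \left(-66\right) = 240 \left(-66\right) = -15840$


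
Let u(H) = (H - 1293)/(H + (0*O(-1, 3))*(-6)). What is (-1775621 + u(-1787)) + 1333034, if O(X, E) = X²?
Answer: -790899889/1787 ≈ -4.4259e+5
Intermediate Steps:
u(H) = (-1293 + H)/H (u(H) = (H - 1293)/(H + (0*(-1)²)*(-6)) = (-1293 + H)/(H + (0*1)*(-6)) = (-1293 + H)/(H + 0*(-6)) = (-1293 + H)/(H + 0) = (-1293 + H)/H)
(-1775621 + u(-1787)) + 1333034 = (-1775621 + (-1293 - 1787)/(-1787)) + 1333034 = (-1775621 - 1/1787*(-3080)) + 1333034 = (-1775621 + 3080/1787) + 1333034 = -3173031647/1787 + 1333034 = -790899889/1787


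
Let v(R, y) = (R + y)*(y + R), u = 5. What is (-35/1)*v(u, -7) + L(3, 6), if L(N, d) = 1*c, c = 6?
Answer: -134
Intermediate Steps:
v(R, y) = (R + y)² (v(R, y) = (R + y)*(R + y) = (R + y)²)
L(N, d) = 6 (L(N, d) = 1*6 = 6)
(-35/1)*v(u, -7) + L(3, 6) = (-35/1)*(5 - 7)² + 6 = -35*1*(-2)² + 6 = -35*4 + 6 = -140 + 6 = -134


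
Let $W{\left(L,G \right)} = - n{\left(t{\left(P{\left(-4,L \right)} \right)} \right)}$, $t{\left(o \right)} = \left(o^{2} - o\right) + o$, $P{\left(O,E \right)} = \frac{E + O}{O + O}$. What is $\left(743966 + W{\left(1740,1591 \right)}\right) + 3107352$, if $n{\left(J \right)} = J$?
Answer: $3804229$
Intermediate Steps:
$P{\left(O,E \right)} = \frac{E + O}{2 O}$
$t{\left(o \right)} = o^{2}$
$W{\left(L,G \right)} = - \left(\frac{1}{2} - \frac{L}{8}\right)^{2}$ ($W{\left(L,G \right)} = - \left(\frac{L - 4}{2 \left(-4\right)}\right)^{2} = - \left(\frac{1}{2} \left(- \frac{1}{4}\right) \left(-4 + L\right)\right)^{2} = - \left(\frac{1}{2} - \frac{L}{8}\right)^{2}$)
$\left(743966 + W{\left(1740,1591 \right)}\right) + 3107352 = \left(743966 - \frac{\left(-4 + 1740\right)^{2}}{64}\right) + 3107352 = \left(743966 - \frac{1736^{2}}{64}\right) + 3107352 = \left(743966 - 47089\right) + 3107352 = 696877 + 3107352 = 3804229$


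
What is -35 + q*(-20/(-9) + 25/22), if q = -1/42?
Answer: -41675/1188 ≈ -35.080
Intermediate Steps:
q = -1/42 (q = -1*1/42 = -1/42 ≈ -0.023810)
-35 + q*(-20/(-9) + 25/22) = -35 - (-20/(-9) + 25/22)/42 = -35 - (-20*(-⅑) + 25*(1/22))/42 = -35 - (20/9 + 25/22)/42 = -35 - 1/42*665/198 = -35 - 95/1188 = -41675/1188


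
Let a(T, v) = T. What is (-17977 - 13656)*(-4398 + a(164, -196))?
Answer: 133934122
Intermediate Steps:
(-17977 - 13656)*(-4398 + a(164, -196)) = (-17977 - 13656)*(-4398 + 164) = -31633*(-4234) = 133934122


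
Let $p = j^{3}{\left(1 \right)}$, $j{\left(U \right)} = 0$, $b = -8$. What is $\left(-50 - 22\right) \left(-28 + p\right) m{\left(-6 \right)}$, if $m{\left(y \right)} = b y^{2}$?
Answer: $-580608$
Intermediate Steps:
$m{\left(y \right)} = - 8 y^{2}$
$p = 0$ ($p = 0^{3} = 0$)
$\left(-50 - 22\right) \left(-28 + p\right) m{\left(-6 \right)} = \left(-50 - 22\right) \left(-28 + 0\right) \left(- 8 \left(-6\right)^{2}\right) = \left(-72\right) \left(-28\right) \left(\left(-8\right) 36\right) = 2016 \left(-288\right) = -580608$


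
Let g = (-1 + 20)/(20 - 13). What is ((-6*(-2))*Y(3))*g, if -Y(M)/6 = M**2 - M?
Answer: -8208/7 ≈ -1172.6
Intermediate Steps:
Y(M) = -6*M**2 + 6*M (Y(M) = -6*(M**2 - M) = -6*M**2 + 6*M)
g = 19/7 ≈ 2.7143
((-6*(-2))*Y(3))*g = ((-6*(-2))*(6*3*(1 - 1*3)))*(19/7) = ((-1*(-12))*(6*3*(1 - 3)))*(19/7) = (12*(6*3*(-2)))*(19/7) = (12*(-36))*(19/7) = -432*19/7 = -8208/7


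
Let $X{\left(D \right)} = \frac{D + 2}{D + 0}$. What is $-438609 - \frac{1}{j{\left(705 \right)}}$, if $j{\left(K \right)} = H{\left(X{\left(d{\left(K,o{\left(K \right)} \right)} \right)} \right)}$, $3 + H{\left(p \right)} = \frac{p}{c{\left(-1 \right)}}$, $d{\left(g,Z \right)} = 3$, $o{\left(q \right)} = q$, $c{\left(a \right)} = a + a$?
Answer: $- \frac{10088001}{23} \approx -4.3861 \cdot 10^{5}$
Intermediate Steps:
$c{\left(a \right)} = 2 a$
$X{\left(D \right)} = \frac{2 + D}{D}$
$H{\left(p \right)} = -3 - \frac{p}{2}$ ($H{\left(p \right)} = -3 + \frac{p}{2 \left(-1\right)} = -3 + \frac{p}{-2} = -3 + p \left(- \frac{1}{2}\right) = -3 - \frac{p}{2}$)
$j{\left(K \right)} = - \frac{23}{6}$ ($j{\left(K \right)} = -3 - \frac{\frac{1}{3} \left(2 + 3\right)}{2} = -3 - \frac{\frac{1}{3} \cdot 5}{2} = -3 - \frac{5}{6} = - \frac{23}{6}$)
$-438609 - \frac{1}{j{\left(705 \right)}} = -438609 - \frac{1}{- \frac{23}{6}} = -438609 - - \frac{6}{23} = -438609 + \frac{6}{23} = - \frac{10088001}{23}$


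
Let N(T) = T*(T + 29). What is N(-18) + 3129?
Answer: 2931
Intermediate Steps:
N(T) = T*(29 + T)
N(-18) + 3129 = -18*(29 - 18) + 3129 = -18*11 + 3129 = -198 + 3129 = 2931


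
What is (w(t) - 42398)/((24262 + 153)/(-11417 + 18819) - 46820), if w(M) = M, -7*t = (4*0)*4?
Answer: 313829996/346537225 ≈ 0.90562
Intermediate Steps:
t = 0 (t = -4*0*4/7 = -0*4 = -⅐*0 = 0)
(w(t) - 42398)/((24262 + 153)/(-11417 + 18819) - 46820) = (0 - 42398)/((24262 + 153)/(-11417 + 18819) - 46820) = -42398/(24415/7402 - 46820) = -42398/(-346537225/7402) = -42398*(-7402/346537225) = 313829996/346537225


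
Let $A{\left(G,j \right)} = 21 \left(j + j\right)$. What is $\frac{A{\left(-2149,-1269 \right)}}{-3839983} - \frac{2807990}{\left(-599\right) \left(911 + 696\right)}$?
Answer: $\frac{1547705449412}{528048679417} \approx 2.931$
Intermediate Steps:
$A{\left(G,j \right)} = 42 j$ ($A{\left(G,j \right)} = 21 \cdot 2 j = 42 j$)
$\frac{A{\left(-2149,-1269 \right)}}{-3839983} - \frac{2807990}{\left(-599\right) \left(911 + 696\right)} = \frac{42 \left(-1269\right)}{-3839983} - \frac{2807990}{\left(-599\right) \left(911 + 696\right)} = \left(-53298\right) \left(- \frac{1}{3839983}\right) - \frac{2807990}{\left(-599\right) 1607} = \frac{7614}{548569} - \frac{2807990}{-962593} = \frac{7614}{548569} - - \frac{2807990}{962593} = \frac{7614}{548569} + \frac{2807990}{962593} = \frac{1547705449412}{528048679417}$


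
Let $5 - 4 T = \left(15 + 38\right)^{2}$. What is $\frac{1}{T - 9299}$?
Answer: $- \frac{1}{10000} \approx -0.0001$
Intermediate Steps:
$T = -701$ ($T = \frac{5}{4} - \frac{\left(15 + 38\right)^{2}}{4} = \frac{5}{4} - \frac{53^{2}}{4} = \frac{5}{4} - \frac{2809}{4} = -701$)
$\frac{1}{T - 9299} = \frac{1}{-701 - 9299} = \frac{1}{-10000} = - \frac{1}{10000}$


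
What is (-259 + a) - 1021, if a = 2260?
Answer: 980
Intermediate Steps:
(-259 + a) - 1021 = (-259 + 2260) - 1021 = 2001 - 1021 = 980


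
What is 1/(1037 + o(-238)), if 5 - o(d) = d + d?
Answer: 1/1518 ≈ 0.00065876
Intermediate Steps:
o(d) = 5 - 2*d (o(d) = 5 - (d + d) = 5 - 2*d)
1/(1037 + o(-238)) = 1/(1037 + (5 - 2*(-238))) = 1/(1037 + (5 + 476)) = 1/(1037 + 481) = 1/1518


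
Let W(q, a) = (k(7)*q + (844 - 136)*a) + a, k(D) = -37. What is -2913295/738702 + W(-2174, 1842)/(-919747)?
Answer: -3703642608397/679418948394 ≈ -5.4512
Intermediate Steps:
W(q, a) = -37*q + 709*a (W(q, a) = (-37*q + (844 - 136)*a) + a = (-37*q + 708*a) + a = -37*q + 709*a)
-2913295/738702 + W(-2174, 1842)/(-919747) = -2913295/738702 + (-37*(-2174) + 709*1842)/(-919747) = -2913295*1/738702 + (80438 + 1305978)*(-1/919747) = -2913295/738702 + 1386416*(-1/919747) = -2913295/738702 - 1386416/919747 = -3703642608397/679418948394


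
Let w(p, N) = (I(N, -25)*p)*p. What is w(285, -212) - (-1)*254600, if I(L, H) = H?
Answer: -1776025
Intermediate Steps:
w(p, N) = -25*p² (w(p, N) = (-25*p)*p = -25*p²)
w(285, -212) - (-1)*254600 = -25*285² - (-1)*254600 = -25*81225 - 1*(-254600) = -2030625 + 254600 = -1776025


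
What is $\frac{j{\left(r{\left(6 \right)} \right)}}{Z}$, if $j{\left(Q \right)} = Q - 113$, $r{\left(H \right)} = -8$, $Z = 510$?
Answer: $- \frac{121}{510} \approx -0.23725$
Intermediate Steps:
$j{\left(Q \right)} = -113 + Q$ ($j{\left(Q \right)} = Q - 113 = -113 + Q$)
$\frac{j{\left(r{\left(6 \right)} \right)}}{Z} = \frac{-113 - 8}{510} = \left(-121\right) \frac{1}{510} = - \frac{121}{510}$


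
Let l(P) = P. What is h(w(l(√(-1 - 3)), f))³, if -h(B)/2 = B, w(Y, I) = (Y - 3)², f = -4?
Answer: 16280 - 6624*I ≈ 16280.0 - 6624.0*I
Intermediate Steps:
w(Y, I) = (-3 + Y)²
h(B) = -2*B
h(w(l(√(-1 - 3)), f))³ = (-2*(-3 + √(-1 - 3))²)³ = (-2*(-3 + √(-4))²)³ = (-2*(-3 + 2*I)²)³ = -8*(-3 + 2*I)⁶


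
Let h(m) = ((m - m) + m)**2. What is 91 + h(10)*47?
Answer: 4791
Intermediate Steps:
h(m) = m**2 (h(m) = (0 + m)**2 = m**2)
91 + h(10)*47 = 91 + 10**2*47 = 91 + 100*47 = 91 + 4700 = 4791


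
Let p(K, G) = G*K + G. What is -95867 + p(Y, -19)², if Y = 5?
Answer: -82871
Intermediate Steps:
p(K, G) = G + G*K
-95867 + p(Y, -19)² = -95867 + (-19*(1 + 5))² = -95867 + (-19*6)² = -95867 + (-114)² = -95867 + 12996 = -82871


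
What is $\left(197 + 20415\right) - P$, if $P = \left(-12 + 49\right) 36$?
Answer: $19280$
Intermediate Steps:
$P = 1332$ ($P = 37 \cdot 36 = 1332$)
$\left(197 + 20415\right) - P = \left(197 + 20415\right) - 1332 = 20612 - 1332 = 19280$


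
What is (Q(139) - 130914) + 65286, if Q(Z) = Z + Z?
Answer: -65350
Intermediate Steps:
Q(Z) = 2*Z
(Q(139) - 130914) + 65286 = (2*139 - 130914) + 65286 = (278 - 130914) + 65286 = -130636 + 65286 = -65350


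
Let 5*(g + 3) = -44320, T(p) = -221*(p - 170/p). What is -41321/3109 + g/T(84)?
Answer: -30283437737/2365647427 ≈ -12.801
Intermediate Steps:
T(p) = -221*p + 37570/p
g = -8867 (g = -3 + (1/5)*(-44320) = -3 - 8864 = -8867)
-41321/3109 + g/T(84) = -41321/3109 - 8867/(-221*84 + 37570/84) = -41321*1/3109 - 8867/(-18564 + 37570*(1/84)) = -41321/3109 - 8867/(-18564 + 18785/42) = -41321/3109 - 8867/(-760903/42) = -41321/3109 - 8867*(-42/760903) = -41321/3109 + 372414/760903 = -30283437737/2365647427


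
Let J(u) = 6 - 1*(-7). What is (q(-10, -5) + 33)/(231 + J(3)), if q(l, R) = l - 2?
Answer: 21/244 ≈ 0.086066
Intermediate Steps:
J(u) = 13 (J(u) = 6 + 7 = 13)
q(l, R) = -2 + l
(q(-10, -5) + 33)/(231 + J(3)) = ((-2 - 10) + 33)/(231 + 13) = (-12 + 33)/244 = 21*(1/244) = 21/244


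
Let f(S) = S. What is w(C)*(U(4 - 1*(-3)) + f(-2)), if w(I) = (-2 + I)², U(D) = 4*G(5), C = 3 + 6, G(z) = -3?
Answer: -686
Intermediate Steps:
C = 9
U(D) = -12 (U(D) = 4*(-3) = -12)
w(C)*(U(4 - 1*(-3)) + f(-2)) = (-2 + 9)²*(-12 - 2) = 7²*(-14) = 49*(-14) = -686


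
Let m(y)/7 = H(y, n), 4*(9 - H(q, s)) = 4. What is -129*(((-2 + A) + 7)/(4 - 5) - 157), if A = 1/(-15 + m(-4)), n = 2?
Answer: 856947/41 ≈ 20901.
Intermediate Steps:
H(q, s) = 8 (H(q, s) = 9 - 1/4*4 = 9 - 1 = 8)
m(y) = 56 (m(y) = 7*8 = 56)
A = 1/41 (A = 1/(-15 + 56) = 1/41 ≈ 0.024390)
-129*(((-2 + A) + 7)/(4 - 5) - 157) = -129*(((-2 + 1/41) + 7)/(4 - 5) - 157) = -129*((-81/41 + 7)/(-1) - 157) = -129*((206/41)*(-1) - 157) = -129*(-206/41 - 157) = -129*(-6643/41) = 856947/41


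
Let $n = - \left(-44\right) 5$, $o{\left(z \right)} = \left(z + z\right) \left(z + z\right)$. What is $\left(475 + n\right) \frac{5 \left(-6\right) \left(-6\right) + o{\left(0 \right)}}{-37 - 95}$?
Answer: $- \frac{10425}{11} \approx -947.73$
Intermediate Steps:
$o{\left(z \right)} = 4 z^{2}$ ($o{\left(z \right)} = 2 z 2 z = 4 z^{2}$)
$n = 220$ ($n = \left(-1\right) \left(-220\right) = 220$)
$\left(475 + n\right) \frac{5 \left(-6\right) \left(-6\right) + o{\left(0 \right)}}{-37 - 95} = \left(475 + 220\right) \frac{5 \left(-6\right) \left(-6\right) + 4 \cdot 0^{2}}{-37 - 95} = 695 \frac{\left(-30\right) \left(-6\right) + 4 \cdot 0}{-132} = 695 \left(180 + 0\right) \left(- \frac{1}{132}\right) = 695 \cdot 180 \left(- \frac{1}{132}\right) = 695 \left(- \frac{15}{11}\right) = - \frac{10425}{11}$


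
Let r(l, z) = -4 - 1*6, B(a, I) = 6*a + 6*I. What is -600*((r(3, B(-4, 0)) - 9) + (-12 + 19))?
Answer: 7200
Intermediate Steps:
B(a, I) = 6*I + 6*a
r(l, z) = -10 (r(l, z) = -4 - 6 = -10)
-600*((r(3, B(-4, 0)) - 9) + (-12 + 19)) = -600*((-10 - 9) + (-12 + 19)) = -600*(-19 + 7) = -600*(-12) = 7200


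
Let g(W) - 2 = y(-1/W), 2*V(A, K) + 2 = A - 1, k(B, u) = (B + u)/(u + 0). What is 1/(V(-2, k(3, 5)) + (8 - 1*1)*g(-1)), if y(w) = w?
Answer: 2/37 ≈ 0.054054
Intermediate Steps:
k(B, u) = (B + u)/u
V(A, K) = -3/2 + A/2 (V(A, K) = -1 + (A - 1)/2 = -1 + (-1 + A)/2 = -1 + (-½ + A/2) = -3/2 + A/2)
g(W) = 2 - 1/W
1/(V(-2, k(3, 5)) + (8 - 1*1)*g(-1)) = 1/((-3/2 + (½)*(-2)) + (8 - 1*1)*(2 - 1/(-1))) = 1/((-3/2 - 1) + (8 - 1)*(2 - 1*(-1))) = 1/(-5/2 + 7*(2 + 1)) = 1/(-5/2 + 7*3) = 1/(-5/2 + 21) = 1/(37/2) = 2/37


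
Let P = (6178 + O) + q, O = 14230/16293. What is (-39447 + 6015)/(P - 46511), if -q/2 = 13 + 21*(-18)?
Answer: 544707576/645237449 ≈ 0.84420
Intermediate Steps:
q = 730 (q = -2*(13 + 21*(-18)) = -2*(13 - 378) = -2*(-365) = 730)
O = 14230/16293 (O = 14230*(1/16293) = 14230/16293 ≈ 0.87338)
P = 112566274/16293 (P = (6178 + 14230/16293) + 730 = 100672384/16293 + 730 = 112566274/16293 ≈ 6908.9)
(-39447 + 6015)/(P - 46511) = (-39447 + 6015)/(112566274/16293 - 46511) = -33432/(-645237449/16293) = -33432*(-16293/645237449) = 544707576/645237449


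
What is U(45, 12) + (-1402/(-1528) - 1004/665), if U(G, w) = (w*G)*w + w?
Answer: 3298024629/508060 ≈ 6491.4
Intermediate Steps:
U(G, w) = w + G*w² (U(G, w) = (G*w)*w + w = G*w² + w = w + G*w²)
U(45, 12) + (-1402/(-1528) - 1004/665) = 12*(1 + 45*12) + (-1402/(-1528) - 1004/665) = 12*(1 + 540) + (-1402*(-1/1528) - 1004*1/665) = 12*541 + (701/764 - 1004/665) = 6492 - 300891/508060 = 3298024629/508060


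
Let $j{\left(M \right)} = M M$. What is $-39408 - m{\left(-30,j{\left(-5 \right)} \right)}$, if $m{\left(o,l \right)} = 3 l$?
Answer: $-39483$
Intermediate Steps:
$j{\left(M \right)} = M^{2}$
$-39408 - m{\left(-30,j{\left(-5 \right)} \right)} = -39408 - 3 \left(-5\right)^{2} = -39408 - 3 \cdot 25 = -39408 - 75 = -39483$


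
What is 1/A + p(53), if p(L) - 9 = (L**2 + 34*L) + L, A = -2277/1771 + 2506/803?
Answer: 48207616/10315 ≈ 4673.5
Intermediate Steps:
A = 10315/5621 (A = -2277*1/1771 + 2506*(1/803) = -9/7 + 2506/803 = 10315/5621 ≈ 1.8351)
p(L) = 9 + L**2 + 35*L (p(L) = 9 + ((L**2 + 34*L) + L) = 9 + (L**2 + 35*L) = 9 + L**2 + 35*L)
1/A + p(53) = 1/(10315/5621) + (9 + 53**2 + 35*53) = 5621/10315 + (9 + 2809 + 1855) = 5621/10315 + 4673 = 48207616/10315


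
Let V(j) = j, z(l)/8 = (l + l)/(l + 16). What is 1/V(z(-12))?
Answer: -1/48 ≈ -0.020833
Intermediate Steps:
z(l) = 16*l/(16 + l) (z(l) = 8*((l + l)/(l + 16)) = 8*((2*l)/(16 + l)) = 8*(2*l/(16 + l)) = 16*l/(16 + l))
1/V(z(-12)) = 1/(16*(-12)/(16 - 12)) = 1/(16*(-12)/4) = 1/(16*(-12)*(¼)) = 1/(-48) = -1/48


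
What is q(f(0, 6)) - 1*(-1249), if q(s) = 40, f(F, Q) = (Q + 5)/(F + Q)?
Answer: 1289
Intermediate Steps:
f(F, Q) = (5 + Q)/(F + Q)
q(f(0, 6)) - 1*(-1249) = 40 - 1*(-1249) = 40 + 1249 = 1289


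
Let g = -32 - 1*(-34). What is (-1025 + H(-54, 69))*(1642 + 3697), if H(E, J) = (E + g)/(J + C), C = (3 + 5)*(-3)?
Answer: -246539003/45 ≈ -5.4786e+6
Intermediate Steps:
g = 2 (g = -32 + 34 = 2)
C = -24 (C = 8*(-3) = -24)
H(E, J) = (2 + E)/(-24 + J) (H(E, J) = (E + 2)/(J - 24) = (2 + E)/(-24 + J))
(-1025 + H(-54, 69))*(1642 + 3697) = (-1025 + (2 - 54)/(-24 + 69))*(1642 + 3697) = (-1025 - 52/45)*5339 = -46177/45*5339 = -246539003/45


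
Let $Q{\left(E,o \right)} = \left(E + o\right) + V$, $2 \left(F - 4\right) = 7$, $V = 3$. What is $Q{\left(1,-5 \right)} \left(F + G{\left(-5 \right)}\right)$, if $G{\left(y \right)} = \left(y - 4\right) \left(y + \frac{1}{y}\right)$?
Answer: $- \frac{543}{10} \approx -54.3$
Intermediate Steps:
$F = \frac{15}{2}$ ($F = 4 + \frac{1}{2} \cdot 7 = 4 + \frac{7}{2} = \frac{15}{2} \approx 7.5$)
$Q{\left(E,o \right)} = 3 + E + o$ ($Q{\left(E,o \right)} = \left(E + o\right) + 3 = 3 + E + o$)
$G{\left(y \right)} = \left(-4 + y\right) \left(y + \frac{1}{y}\right)$
$Q{\left(1,-5 \right)} \left(F + G{\left(-5 \right)}\right) = \left(3 + 1 - 5\right) \left(\frac{15}{2} + \left(1 + \left(-5\right)^{2} - -20 - \frac{4}{-5}\right)\right) = - (\frac{15}{2} + \left(1 + 25 + 20 - - \frac{4}{5}\right)) = - (\frac{15}{2} + \left(1 + 25 + 20 + \frac{4}{5}\right)) = - (\frac{15}{2} + \frac{234}{5}) = \left(-1\right) \frac{543}{10} = - \frac{543}{10}$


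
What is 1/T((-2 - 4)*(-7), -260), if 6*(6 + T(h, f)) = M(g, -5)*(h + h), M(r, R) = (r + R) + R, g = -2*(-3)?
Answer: -1/62 ≈ -0.016129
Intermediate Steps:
g = 6
M(r, R) = r + 2*R (M(r, R) = (R + r) + R = r + 2*R)
T(h, f) = -6 - 4*h/3 (T(h, f) = -6 + ((6 + 2*(-5))*(h + h))/6 = -6 + ((6 - 10)*(2*h))/6 = -6 + (-8*h)/6 = -6 - 4*h/3)
1/T((-2 - 4)*(-7), -260) = 1/(-6 - 4*(-2 - 4)*(-7)/3) = 1/(-6 - (-8)*(-7)) = 1/(-6 - 4/3*42) = 1/(-6 - 56) = 1/(-62) = -1/62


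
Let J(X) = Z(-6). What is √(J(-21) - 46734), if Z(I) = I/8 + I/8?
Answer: I*√186942/2 ≈ 216.18*I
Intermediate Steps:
Z(I) = I/4 (Z(I) = I*(⅛) + I*(⅛) = I/8 + I/8 = I/4)
J(X) = -3/2 (J(X) = (¼)*(-6) = -3/2)
√(J(-21) - 46734) = √(-3/2 - 46734) = √(-93471/2) = I*√186942/2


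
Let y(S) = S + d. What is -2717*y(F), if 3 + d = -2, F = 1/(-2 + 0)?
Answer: 29887/2 ≈ 14944.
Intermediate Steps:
F = -½ (F = 1/(-2) = -½ ≈ -0.50000)
d = -5 (d = -3 - 2 = -5)
y(S) = -5 + S (y(S) = S - 5 = -5 + S)
-2717*y(F) = -2717*(-5 - ½) = -2717*(-11/2) = 29887/2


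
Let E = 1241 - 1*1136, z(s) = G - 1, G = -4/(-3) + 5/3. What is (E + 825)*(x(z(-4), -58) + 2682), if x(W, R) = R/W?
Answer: 2467290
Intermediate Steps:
G = 3 (G = -4*(-⅓) + 5*(⅓) = 4/3 + 5/3 = 3)
z(s) = 2 (z(s) = 3 - 1 = 2)
E = 105 (E = 1241 - 1136 = 105)
(E + 825)*(x(z(-4), -58) + 2682) = (105 + 825)*(-58/2 + 2682) = 930*(-58*½ + 2682) = 930*(-29 + 2682) = 930*2653 = 2467290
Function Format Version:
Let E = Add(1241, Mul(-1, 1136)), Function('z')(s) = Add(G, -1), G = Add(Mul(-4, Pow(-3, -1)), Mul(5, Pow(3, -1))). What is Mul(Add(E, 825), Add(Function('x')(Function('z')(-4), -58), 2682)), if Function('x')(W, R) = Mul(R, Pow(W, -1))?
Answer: 2467290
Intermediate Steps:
G = 3 (G = Add(Mul(-4, Rational(-1, 3)), Mul(5, Rational(1, 3))) = Add(Rational(4, 3), Rational(5, 3)) = 3)
Function('z')(s) = 2 (Function('z')(s) = Add(3, -1) = 2)
E = 105 (E = Add(1241, -1136) = 105)
Mul(Add(E, 825), Add(Function('x')(Function('z')(-4), -58), 2682)) = Mul(Add(105, 825), Add(Mul(-58, Pow(2, -1)), 2682)) = Mul(930, Add(Mul(-58, Rational(1, 2)), 2682)) = Mul(930, Add(-29, 2682)) = Mul(930, 2653) = 2467290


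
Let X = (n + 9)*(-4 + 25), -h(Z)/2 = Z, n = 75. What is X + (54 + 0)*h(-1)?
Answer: 1872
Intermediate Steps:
h(Z) = -2*Z
X = 1764 (X = (75 + 9)*(-4 + 25) = 84*21 = 1764)
X + (54 + 0)*h(-1) = 1764 + (54 + 0)*(-2*(-1)) = 1764 + 54*2 = 1764 + 108 = 1872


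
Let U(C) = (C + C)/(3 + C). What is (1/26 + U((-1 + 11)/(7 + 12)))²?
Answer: 344569/3034564 ≈ 0.11355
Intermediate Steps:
U(C) = 2*C/(3 + C) (U(C) = (2*C)/(3 + C) = 2*C/(3 + C))
(1/26 + U((-1 + 11)/(7 + 12)))² = (1/26 + 2*((-1 + 11)/(7 + 12))/(3 + (-1 + 11)/(7 + 12)))² = (1/26 + 2*(10/19)/(3 + 10/19))² = (1/26 + 2*(10/19)/(67/19))² = (1/26 + 2*(10/19)*(19/67))² = (1/26 + 20/67)² = (587/1742)² = 344569/3034564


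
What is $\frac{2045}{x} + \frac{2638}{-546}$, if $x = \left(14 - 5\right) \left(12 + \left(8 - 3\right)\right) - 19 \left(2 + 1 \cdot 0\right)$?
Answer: $\frac{81320}{6279} \approx 12.951$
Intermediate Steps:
$x = 115$ ($x = 9 \left(12 + \left(8 - 3\right)\right) - 19 \left(2 + 0\right) = 9 \left(12 + 5\right) - 38 = 9 \cdot 17 - 38 = 153 - 38 = 115$)
$\frac{2045}{x} + \frac{2638}{-546} = \frac{2045}{115} + \frac{2638}{-546} = 2045 \cdot \frac{1}{115} + 2638 \left(- \frac{1}{546}\right) = \frac{409}{23} - \frac{1319}{273} = \frac{81320}{6279}$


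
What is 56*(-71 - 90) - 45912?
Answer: -54928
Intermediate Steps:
56*(-71 - 90) - 45912 = 56*(-161) - 45912 = -9016 - 45912 = -54928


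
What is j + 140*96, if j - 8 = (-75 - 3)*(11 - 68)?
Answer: 17894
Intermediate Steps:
j = 4454 (j = 8 + (-75 - 3)*(11 - 68) = 8 - 78*(-57) = 8 + 4446 = 4454)
j + 140*96 = 4454 + 140*96 = 4454 + 13440 = 17894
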